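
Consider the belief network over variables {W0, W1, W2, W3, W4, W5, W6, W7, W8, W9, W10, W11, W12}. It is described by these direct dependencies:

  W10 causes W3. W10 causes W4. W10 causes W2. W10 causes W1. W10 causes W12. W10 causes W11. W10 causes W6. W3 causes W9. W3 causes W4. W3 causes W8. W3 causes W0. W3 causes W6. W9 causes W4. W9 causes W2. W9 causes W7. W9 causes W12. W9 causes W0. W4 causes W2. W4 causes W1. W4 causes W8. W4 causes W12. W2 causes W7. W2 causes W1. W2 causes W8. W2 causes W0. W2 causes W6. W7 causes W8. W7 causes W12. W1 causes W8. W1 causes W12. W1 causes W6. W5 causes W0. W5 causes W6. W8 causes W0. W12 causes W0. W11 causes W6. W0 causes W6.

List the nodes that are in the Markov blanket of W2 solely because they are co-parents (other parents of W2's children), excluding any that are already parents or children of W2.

Children of W2: W0, W1, W6, W7, W8.
  W7: W9
  W1: W4, W10
  W8: W1, W3, W4, W7
  W0: W3, W5, W8, W9, W12
  W6: W0, W1, W3, W5, W10, W11
Excluding nodes already adjacent to W2 (W0, W1, W4, W6, W7, W8, W9, W10), the co-parent-only contribution is {W3, W5, W11, W12}.

{W3, W5, W11, W12}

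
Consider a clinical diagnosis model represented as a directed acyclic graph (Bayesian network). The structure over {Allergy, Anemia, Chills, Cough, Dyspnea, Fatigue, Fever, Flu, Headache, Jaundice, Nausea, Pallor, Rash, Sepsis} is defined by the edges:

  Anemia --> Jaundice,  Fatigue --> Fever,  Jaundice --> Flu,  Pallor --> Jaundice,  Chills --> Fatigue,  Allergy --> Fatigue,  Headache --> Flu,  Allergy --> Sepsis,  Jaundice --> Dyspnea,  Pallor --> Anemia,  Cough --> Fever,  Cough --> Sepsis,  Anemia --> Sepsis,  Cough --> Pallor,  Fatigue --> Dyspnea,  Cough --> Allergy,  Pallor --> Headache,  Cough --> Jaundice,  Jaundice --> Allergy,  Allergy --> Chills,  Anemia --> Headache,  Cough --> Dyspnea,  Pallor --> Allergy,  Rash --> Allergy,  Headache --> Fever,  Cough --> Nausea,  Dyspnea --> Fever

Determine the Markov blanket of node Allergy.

Allergy has parents Cough, Jaundice, Pallor, Rash.
Ch(Allergy) = {Chills, Fatigue, Sepsis}.
For each child, the remaining parents (spouses of Allergy):
  Chills: —
  Fatigue: Chills
  Sepsis: Anemia, Cough
Taking the union gives {Anemia, Chills, Cough, Fatigue, Jaundice, Pallor, Rash, Sepsis}.

{Anemia, Chills, Cough, Fatigue, Jaundice, Pallor, Rash, Sepsis}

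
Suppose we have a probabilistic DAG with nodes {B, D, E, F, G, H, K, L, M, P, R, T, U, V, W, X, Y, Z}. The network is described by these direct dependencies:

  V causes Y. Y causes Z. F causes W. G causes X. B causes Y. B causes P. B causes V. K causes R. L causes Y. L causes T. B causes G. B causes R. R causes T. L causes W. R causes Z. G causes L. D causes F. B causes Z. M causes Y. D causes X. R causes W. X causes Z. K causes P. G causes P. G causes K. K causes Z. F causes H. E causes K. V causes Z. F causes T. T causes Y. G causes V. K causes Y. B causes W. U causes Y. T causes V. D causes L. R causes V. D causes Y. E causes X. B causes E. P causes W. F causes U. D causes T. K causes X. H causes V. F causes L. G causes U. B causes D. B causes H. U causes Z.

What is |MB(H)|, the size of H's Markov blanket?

H has parents B, F.
H has child V.
For each child, the remaining parents (spouses of H):
  V: B, G, R, T
MB(H) = {B, F, G, R, T, V}, which has 6 nodes.

6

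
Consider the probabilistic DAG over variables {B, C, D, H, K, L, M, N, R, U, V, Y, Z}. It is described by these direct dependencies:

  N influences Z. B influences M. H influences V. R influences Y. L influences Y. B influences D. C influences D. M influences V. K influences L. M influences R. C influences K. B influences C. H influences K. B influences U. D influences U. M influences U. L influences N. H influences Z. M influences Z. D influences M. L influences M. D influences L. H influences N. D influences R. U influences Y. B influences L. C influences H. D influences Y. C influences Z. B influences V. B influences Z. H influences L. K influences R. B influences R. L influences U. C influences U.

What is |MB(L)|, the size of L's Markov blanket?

10

By definition, MB(L) is built from L's parents, L's children, and the co-parents of L.
L has parents B, D, H, K.
L has children M, N, U, Y.
Parents of each child, excluding L:
  M also has parents B, D.
  N's other parent is H.
  U also has parents B, C, D, M.
  Y's other parents are D, R, U.
MB(L) = {B, C, D, H, K, M, N, R, U, Y}, which has 10 nodes.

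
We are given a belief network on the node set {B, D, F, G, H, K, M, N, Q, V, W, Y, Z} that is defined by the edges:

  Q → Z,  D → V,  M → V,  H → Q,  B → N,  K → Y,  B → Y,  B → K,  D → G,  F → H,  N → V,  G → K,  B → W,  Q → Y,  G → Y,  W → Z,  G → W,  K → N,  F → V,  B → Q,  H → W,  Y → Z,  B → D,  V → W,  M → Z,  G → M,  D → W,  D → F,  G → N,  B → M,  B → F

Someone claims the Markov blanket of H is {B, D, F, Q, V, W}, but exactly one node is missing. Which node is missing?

Parents of H: F.
H has children Q, W.
Other parents of H's children:
  Q: B
  W: B, D, G, V
MB(H) = {B, D, F, G, Q, V, W}.
Comparing with the claimed set, G is missing.

G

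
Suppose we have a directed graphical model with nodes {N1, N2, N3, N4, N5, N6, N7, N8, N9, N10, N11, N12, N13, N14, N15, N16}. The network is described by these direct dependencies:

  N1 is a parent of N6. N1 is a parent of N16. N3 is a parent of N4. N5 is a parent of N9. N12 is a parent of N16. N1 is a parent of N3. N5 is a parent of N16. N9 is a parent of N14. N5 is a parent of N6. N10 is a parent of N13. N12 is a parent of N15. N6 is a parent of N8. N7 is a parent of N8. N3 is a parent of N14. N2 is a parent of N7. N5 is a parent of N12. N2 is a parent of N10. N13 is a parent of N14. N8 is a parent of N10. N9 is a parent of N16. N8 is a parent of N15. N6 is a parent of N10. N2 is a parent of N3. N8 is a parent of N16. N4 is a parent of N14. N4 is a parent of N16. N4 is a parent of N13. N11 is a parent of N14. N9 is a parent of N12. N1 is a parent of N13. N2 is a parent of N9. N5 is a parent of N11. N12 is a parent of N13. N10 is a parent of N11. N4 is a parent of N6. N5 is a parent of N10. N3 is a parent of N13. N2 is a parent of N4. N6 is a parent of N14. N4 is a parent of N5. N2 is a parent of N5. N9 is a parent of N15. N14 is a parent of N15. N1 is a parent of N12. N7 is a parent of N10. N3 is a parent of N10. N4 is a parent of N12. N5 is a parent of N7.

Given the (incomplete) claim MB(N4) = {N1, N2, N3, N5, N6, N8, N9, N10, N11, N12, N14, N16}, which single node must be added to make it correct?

Recall MB(v) = parents ∪ children ∪ spouses, where spouses are the other parents of v's children.
N4's parents: N2, N3.
Children of N4: N5, N6, N12, N13, N14, N16.
For each child, the remaining parents (spouses of N4):
  N5: N2
  N6: N1, N5
  N12: N1, N5, N9
  N13: N1, N3, N10, N12
  N14: N3, N6, N9, N11, N13
  N16: N1, N5, N8, N9, N12
MB(N4) = {N1, N2, N3, N5, N6, N8, N9, N10, N11, N12, N13, N14, N16}.
Comparing with the claimed set, N13 is missing.

N13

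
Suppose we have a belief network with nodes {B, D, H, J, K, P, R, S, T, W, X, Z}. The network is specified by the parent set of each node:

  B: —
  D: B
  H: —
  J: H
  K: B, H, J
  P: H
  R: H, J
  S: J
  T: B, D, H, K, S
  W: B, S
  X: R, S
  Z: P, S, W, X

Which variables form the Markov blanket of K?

A node's Markov blanket = Pa ∪ Ch ∪ (parents of Ch other than the node itself).
K's children: T.
Pa(K) = {B, H, J}.
For each child, the remaining parents (spouses of K):
  parents(T) \ {K} = {B, D, H, S}.
So the Markov blanket of K is {B, D, H, J, S, T}.

{B, D, H, J, S, T}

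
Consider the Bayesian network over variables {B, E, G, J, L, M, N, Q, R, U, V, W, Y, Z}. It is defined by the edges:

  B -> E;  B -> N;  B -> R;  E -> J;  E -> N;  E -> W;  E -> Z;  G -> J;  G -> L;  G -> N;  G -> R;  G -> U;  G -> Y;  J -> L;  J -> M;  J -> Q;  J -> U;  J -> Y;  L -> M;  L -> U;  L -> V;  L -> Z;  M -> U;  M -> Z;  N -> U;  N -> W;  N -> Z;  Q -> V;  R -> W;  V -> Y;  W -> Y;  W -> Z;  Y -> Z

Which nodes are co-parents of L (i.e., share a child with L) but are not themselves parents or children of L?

Children of L: M, U, V, Z.
  parents(M) \ {L} = {J}.
  U also has parents G, J, M, N.
  parents(V) \ {L} = {Q}.
  Z also has parents E, M, N, W, Y.
Excluding nodes already adjacent to L (G, J, M, U, V, Z), the co-parent-only contribution is {E, N, Q, W, Y}.

{E, N, Q, W, Y}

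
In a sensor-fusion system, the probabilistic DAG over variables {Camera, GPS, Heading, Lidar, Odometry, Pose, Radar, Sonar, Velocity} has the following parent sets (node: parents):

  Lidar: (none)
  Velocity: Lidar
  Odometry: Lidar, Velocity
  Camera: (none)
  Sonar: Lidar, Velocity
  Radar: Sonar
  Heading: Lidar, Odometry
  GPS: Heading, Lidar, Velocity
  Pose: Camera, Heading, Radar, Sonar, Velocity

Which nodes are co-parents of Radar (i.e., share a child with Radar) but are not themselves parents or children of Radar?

Children of Radar: Pose.
  parents(Pose) \ {Radar} = {Camera, Heading, Sonar, Velocity}.
Excluding nodes already adjacent to Radar (Pose, Sonar), the co-parent-only contribution is {Camera, Heading, Velocity}.

{Camera, Heading, Velocity}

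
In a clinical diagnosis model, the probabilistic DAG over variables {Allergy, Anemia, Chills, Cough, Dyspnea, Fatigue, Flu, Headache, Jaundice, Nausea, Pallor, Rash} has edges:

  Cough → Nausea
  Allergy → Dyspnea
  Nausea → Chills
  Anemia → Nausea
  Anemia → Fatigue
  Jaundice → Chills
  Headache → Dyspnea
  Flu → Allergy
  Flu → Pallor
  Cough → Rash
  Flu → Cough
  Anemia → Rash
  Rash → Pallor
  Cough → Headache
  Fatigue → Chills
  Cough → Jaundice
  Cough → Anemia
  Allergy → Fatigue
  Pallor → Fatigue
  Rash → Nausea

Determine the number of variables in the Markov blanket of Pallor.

5

Ch(Pallor) = {Fatigue}.
Pallor's parents: Flu, Rash.
Parents of each child, excluding Pallor:
  Fatigue also has parents Allergy, Anemia.
MB(Pallor) = {Allergy, Anemia, Fatigue, Flu, Rash}, which has 5 nodes.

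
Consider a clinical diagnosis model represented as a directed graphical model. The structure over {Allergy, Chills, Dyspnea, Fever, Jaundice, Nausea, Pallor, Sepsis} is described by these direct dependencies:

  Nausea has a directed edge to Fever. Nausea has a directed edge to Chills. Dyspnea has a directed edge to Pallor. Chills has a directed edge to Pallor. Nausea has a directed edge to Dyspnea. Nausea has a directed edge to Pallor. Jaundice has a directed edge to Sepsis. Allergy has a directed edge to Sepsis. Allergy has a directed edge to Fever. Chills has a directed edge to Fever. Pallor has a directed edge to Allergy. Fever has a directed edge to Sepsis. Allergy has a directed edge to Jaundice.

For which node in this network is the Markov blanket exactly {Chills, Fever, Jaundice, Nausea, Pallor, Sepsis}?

The target node must have every member of {Chills, Fever, Jaundice, Nausea, Pallor, Sepsis} as a parent, child, or co-parent, and no others.
Parents of Allergy: Pallor; children: Fever, Jaundice, Sepsis; co-parents: Chills, Fever, Jaundice, Nausea.
These exactly cover the given set, so the node is Allergy.

Allergy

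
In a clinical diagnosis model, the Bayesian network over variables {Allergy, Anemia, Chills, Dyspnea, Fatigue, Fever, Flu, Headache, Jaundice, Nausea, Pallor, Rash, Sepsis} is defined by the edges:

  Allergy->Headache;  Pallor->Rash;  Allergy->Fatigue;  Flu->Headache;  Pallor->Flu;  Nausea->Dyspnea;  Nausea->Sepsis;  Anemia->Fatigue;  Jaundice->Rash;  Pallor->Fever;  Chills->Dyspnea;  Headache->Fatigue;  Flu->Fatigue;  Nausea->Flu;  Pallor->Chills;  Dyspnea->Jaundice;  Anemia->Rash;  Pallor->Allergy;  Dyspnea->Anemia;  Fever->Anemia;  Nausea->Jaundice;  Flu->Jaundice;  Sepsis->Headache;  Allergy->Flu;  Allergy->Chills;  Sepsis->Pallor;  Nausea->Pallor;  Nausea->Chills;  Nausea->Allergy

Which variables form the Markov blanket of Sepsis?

Recall MB(v) = parents ∪ children ∪ spouses, where spouses are the other parents of v's children.
Children of Sepsis: Headache, Pallor.
Parents of Sepsis: Nausea.
For each child, the remaining parents (spouses of Sepsis):
  Pallor also has parent Nausea.
  Headache's other parents are Allergy, Flu.
Union: {Nausea} ∪ {Headache, Pallor} ∪ {Allergy, Flu, Nausea} = {Allergy, Flu, Headache, Nausea, Pallor}.

{Allergy, Flu, Headache, Nausea, Pallor}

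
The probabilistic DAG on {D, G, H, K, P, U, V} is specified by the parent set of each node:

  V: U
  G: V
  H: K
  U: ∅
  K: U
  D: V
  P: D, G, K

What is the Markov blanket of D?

Pa(D) = {V}.
D has child P.
Other parents of D's children:
  P's other parents are G, K.
MB(D) = {G, K, P, V}.

{G, K, P, V}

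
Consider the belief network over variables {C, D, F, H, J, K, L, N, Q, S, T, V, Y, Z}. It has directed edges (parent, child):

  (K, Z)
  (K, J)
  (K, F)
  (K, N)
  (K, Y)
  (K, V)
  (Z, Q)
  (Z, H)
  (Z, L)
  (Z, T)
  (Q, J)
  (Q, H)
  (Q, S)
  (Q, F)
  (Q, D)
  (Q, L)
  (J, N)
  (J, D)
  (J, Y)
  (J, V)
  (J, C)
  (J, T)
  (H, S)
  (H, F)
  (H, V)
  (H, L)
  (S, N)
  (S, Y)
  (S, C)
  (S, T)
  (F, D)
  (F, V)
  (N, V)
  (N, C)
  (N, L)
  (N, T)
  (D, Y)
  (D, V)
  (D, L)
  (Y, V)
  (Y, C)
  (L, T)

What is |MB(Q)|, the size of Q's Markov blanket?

9

A node's Markov blanket = Pa ∪ Ch ∪ (parents of Ch other than the node itself).
Q has children D, F, H, J, L, S.
Parents of Q: Z.
Co-parents of Q (other parents of its children):
  J's other parent is K.
  parents(H) \ {Q} = {Z}.
  parents(S) \ {Q} = {H}.
  F also has parents H, K.
  D also has parents F, J.
  parents(L) \ {Q} = {D, H, N, Z}.
MB(Q) = {D, F, H, J, K, L, N, S, Z}, which has 9 nodes.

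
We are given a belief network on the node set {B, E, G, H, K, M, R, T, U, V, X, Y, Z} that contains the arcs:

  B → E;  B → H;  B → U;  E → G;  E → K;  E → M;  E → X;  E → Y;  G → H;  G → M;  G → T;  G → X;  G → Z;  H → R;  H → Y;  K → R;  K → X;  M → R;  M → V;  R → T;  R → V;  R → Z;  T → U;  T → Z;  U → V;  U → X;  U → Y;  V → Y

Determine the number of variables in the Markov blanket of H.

9

H's parents: B, G.
Children of H: R, Y.
Co-parents of H (other parents of its children):
  R's other parents are K, M.
  parents(Y) \ {H} = {E, U, V}.
MB(H) = {B, E, G, K, M, R, U, V, Y}, which has 9 nodes.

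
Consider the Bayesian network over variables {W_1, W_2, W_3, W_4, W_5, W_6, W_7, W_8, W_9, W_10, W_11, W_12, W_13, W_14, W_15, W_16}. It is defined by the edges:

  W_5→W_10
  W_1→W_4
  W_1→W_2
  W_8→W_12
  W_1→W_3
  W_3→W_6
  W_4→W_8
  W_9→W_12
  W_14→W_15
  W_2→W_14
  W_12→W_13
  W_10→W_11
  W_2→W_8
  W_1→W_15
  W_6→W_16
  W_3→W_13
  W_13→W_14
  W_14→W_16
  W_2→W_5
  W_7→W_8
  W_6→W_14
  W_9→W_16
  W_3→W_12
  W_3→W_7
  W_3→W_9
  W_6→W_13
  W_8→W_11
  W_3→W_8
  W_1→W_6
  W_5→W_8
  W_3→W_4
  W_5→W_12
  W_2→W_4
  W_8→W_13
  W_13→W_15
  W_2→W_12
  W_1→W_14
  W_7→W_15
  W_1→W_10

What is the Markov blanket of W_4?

Recall MB(v) = parents ∪ children ∪ spouses, where spouses are the other parents of v's children.
W_4's parents: W_1, W_2, W_3.
Children of W_4: W_8.
For each child, the remaining parents (spouses of W_4):
  W_8: W_2, W_3, W_5, W_7
MB(W_4) = {W_1, W_2, W_3, W_5, W_7, W_8}.

{W_1, W_2, W_3, W_5, W_7, W_8}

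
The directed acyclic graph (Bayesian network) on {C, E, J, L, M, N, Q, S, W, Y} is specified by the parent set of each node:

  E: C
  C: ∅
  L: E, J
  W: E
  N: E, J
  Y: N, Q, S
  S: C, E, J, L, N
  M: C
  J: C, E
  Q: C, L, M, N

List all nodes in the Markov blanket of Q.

{C, L, M, N, S, Y}

Pa(Q) = {C, L, M, N}.
Q's children: Y.
Parents of each child, excluding Q:
  Y: N, S
MB(Q) = {C, L, M, N, S, Y}.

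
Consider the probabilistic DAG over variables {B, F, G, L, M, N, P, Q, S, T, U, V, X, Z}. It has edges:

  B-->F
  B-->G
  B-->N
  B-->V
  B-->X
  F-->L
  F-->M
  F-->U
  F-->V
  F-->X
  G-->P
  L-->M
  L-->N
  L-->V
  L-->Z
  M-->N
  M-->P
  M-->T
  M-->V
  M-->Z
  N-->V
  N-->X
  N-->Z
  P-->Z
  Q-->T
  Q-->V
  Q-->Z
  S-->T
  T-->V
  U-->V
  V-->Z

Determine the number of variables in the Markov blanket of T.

Recall MB(v) = parents ∪ children ∪ spouses, where spouses are the other parents of v's children.
Ch(T) = {V}.
Parents of T: M, Q, S.
Co-parents of T (other parents of its children):
  parents(V) \ {T} = {B, F, L, M, N, Q, U}.
MB(T) = {B, F, L, M, N, Q, S, U, V}, which has 9 nodes.

9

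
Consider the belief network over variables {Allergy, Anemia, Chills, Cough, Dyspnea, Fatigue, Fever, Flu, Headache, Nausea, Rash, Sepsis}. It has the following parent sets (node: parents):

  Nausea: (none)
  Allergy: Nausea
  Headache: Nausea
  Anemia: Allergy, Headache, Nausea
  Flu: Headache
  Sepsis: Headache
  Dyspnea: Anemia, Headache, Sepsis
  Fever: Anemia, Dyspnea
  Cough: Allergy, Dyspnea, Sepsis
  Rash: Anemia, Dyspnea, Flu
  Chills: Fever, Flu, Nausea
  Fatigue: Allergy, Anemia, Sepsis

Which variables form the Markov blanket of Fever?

{Anemia, Chills, Dyspnea, Flu, Nausea}

The Markov blanket of a node is its parents, its children, and the other parents of its children.
Parents of Fever: Anemia, Dyspnea.
Ch(Fever) = {Chills}.
Other parents of Fever's children:
  Chills's other parents are Flu, Nausea.
So the Markov blanket of Fever is {Anemia, Chills, Dyspnea, Flu, Nausea}.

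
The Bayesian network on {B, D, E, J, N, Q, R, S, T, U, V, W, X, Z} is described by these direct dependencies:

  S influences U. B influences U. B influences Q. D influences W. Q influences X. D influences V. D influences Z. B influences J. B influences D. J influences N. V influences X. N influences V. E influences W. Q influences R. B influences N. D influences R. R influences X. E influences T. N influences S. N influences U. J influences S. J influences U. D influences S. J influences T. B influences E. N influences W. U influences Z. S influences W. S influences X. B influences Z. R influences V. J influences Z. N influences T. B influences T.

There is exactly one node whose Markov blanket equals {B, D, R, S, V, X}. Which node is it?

The target node must have every member of {B, D, R, S, V, X} as a parent, child, or co-parent, and no others.
Parents of Q: B; children: R, X; co-parents: D, R, S, V.
These exactly cover the given set, so the node is Q.

Q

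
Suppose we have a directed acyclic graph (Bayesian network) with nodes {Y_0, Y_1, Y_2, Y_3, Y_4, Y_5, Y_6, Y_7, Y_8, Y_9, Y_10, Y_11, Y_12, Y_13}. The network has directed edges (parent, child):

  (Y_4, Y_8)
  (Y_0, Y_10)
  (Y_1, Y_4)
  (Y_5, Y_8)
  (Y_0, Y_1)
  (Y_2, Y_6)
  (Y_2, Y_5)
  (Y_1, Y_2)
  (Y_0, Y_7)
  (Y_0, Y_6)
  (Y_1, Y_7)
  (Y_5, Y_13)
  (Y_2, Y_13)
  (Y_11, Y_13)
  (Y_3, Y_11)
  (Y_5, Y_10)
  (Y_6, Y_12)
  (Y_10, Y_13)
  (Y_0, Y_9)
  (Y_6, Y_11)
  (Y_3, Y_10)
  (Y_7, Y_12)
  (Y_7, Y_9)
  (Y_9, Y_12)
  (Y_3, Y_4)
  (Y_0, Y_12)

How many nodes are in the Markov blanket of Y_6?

7

Parents of Y_6: Y_0, Y_2.
Y_6 has children Y_11, Y_12.
Other parents of Y_6's children:
  Y_11's other parent is Y_3.
  parents(Y_12) \ {Y_6} = {Y_0, Y_7, Y_9}.
MB(Y_6) = {Y_0, Y_2, Y_3, Y_7, Y_9, Y_11, Y_12}, which has 7 nodes.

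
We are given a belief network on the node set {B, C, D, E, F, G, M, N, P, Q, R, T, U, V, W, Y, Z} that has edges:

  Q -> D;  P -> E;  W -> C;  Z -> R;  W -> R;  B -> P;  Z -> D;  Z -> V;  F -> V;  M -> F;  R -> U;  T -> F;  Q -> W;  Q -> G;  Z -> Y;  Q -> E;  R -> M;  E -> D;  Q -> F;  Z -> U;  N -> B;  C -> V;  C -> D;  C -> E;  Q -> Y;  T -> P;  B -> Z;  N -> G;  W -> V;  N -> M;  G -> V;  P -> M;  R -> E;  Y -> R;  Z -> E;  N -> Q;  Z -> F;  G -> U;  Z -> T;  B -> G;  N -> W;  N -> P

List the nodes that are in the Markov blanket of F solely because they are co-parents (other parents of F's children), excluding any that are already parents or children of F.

{C, G, W}

Children of F: V.
  V also has parents C, G, W, Z.
Excluding nodes already adjacent to F (M, Q, T, V, Z), the co-parent-only contribution is {C, G, W}.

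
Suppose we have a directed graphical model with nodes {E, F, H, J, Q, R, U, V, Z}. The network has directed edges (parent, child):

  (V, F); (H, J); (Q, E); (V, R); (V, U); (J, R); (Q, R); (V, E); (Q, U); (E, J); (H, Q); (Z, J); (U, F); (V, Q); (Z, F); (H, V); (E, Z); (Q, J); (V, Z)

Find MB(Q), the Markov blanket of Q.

The Markov blanket of a node is its parents, its children, and the other parents of its children.
Parents of Q: H, V.
Q has children E, J, R, U.
Other parents of Q's children:
  U: V
  E: V
  J: E, H, Z
  R: J, V
So the Markov blanket of Q is {E, H, J, R, U, V, Z}.

{E, H, J, R, U, V, Z}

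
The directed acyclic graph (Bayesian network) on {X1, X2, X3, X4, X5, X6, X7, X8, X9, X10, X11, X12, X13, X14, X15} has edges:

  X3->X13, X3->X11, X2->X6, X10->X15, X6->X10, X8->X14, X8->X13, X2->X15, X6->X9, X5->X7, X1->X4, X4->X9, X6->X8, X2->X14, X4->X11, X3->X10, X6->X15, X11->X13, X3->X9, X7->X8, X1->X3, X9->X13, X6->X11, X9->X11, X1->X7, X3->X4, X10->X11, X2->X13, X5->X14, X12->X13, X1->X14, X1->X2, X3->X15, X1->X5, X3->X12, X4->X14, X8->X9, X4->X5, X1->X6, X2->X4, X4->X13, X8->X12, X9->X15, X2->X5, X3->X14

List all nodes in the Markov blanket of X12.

{X2, X3, X4, X8, X9, X11, X13}

X12's parents: X3, X8.
Ch(X12) = {X13}.
Other parents of X12's children:
  parents(X13) \ {X12} = {X2, X3, X4, X8, X9, X11}.
Union: {X3, X8} ∪ {X13} ∪ {X2, X3, X4, X8, X9, X11} = {X2, X3, X4, X8, X9, X11, X13}.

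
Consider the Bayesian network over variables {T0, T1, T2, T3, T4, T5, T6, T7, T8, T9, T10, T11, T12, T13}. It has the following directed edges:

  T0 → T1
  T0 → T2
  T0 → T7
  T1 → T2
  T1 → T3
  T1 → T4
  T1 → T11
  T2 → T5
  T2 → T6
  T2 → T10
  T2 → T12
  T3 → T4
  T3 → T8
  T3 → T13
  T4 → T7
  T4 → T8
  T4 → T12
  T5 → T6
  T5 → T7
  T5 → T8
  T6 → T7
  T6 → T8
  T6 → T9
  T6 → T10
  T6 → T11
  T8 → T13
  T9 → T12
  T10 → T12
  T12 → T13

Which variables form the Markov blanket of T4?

{T0, T1, T2, T3, T5, T6, T7, T8, T9, T10, T12}

A node's Markov blanket = Pa ∪ Ch ∪ (parents of Ch other than the node itself).
Pa(T4) = {T1, T3}.
T4 has children T7, T8, T12.
Other parents of T4's children:
  T7 also has parents T0, T5, T6.
  T8's other parents are T3, T5, T6.
  T12's other parents are T2, T9, T10.
Union: {T1, T3} ∪ {T7, T8, T12} ∪ {T0, T2, T3, T5, T6, T9, T10} = {T0, T1, T2, T3, T5, T6, T7, T8, T9, T10, T12}.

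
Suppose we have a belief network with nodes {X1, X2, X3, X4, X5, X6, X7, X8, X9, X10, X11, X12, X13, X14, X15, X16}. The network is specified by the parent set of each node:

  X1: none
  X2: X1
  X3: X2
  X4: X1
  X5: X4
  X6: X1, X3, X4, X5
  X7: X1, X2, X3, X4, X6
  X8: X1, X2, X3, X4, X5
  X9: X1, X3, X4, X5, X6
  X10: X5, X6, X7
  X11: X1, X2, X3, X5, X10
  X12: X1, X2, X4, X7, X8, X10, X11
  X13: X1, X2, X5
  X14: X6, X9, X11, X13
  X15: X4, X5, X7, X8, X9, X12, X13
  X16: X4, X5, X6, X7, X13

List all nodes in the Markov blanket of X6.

{X1, X2, X3, X4, X5, X7, X9, X10, X11, X13, X14, X16}

By definition, MB(X6) is built from X6's parents, X6's children, and the co-parents of X6.
Pa(X6) = {X1, X3, X4, X5}.
X6's children: X7, X9, X10, X14, X16.
For each child, the remaining parents (spouses of X6):
  X7's other parents are X1, X2, X3, X4.
  X9's other parents are X1, X3, X4, X5.
  X10 also has parents X5, X7.
  X14 also has parents X9, X11, X13.
  parents(X16) \ {X6} = {X4, X5, X7, X13}.
MB(X6) = {X1, X2, X3, X4, X5, X7, X9, X10, X11, X13, X14, X16}.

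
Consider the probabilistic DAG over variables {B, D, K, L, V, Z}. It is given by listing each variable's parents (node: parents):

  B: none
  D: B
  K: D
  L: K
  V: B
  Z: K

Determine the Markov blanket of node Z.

By definition, MB(Z) is built from Z's parents, Z's children, and the co-parents of Z.
Pa(Z) = {K}.
Z has no children.
Z has no children, so there are no co-parents.
So the Markov blanket of Z is {K}.

{K}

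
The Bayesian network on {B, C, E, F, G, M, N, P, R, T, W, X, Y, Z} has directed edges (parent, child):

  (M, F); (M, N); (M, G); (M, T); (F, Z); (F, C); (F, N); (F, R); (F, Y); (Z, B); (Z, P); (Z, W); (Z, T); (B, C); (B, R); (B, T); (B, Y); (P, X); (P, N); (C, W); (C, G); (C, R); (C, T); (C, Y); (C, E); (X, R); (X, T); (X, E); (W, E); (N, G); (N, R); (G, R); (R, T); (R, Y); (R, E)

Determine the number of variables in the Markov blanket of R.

12

R's parents: B, C, F, G, N, X.
R has children E, T, Y.
Other parents of R's children:
  T: B, C, M, X, Z
  Y: B, C, F
  E: C, W, X
MB(R) = {B, C, E, F, G, M, N, T, W, X, Y, Z}, which has 12 nodes.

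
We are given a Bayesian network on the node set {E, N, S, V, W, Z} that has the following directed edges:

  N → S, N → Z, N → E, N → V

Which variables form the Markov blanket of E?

The Markov blanket of a node is its parents, its children, and the other parents of its children.
Pa(E) = {N}.
E has no children.
With no children, E has no spouses; the co-parent set is empty.
MB(E) = {N}.

{N}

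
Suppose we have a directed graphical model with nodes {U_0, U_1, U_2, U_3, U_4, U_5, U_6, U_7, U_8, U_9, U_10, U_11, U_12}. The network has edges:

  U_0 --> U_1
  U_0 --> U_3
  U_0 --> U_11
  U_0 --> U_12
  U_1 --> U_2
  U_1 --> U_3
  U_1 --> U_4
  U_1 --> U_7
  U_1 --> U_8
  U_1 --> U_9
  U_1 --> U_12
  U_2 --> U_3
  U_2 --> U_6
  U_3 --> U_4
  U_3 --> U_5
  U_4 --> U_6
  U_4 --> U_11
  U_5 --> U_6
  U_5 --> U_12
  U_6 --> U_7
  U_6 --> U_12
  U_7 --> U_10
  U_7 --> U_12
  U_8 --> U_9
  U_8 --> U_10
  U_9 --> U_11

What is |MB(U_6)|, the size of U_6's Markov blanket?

7

Recall MB(v) = parents ∪ children ∪ spouses, where spouses are the other parents of v's children.
U_6 has parents U_2, U_4, U_5.
Ch(U_6) = {U_7, U_12}.
Co-parents of U_6 (other parents of its children):
  U_7's other parent is U_1.
  U_12 also has parents U_0, U_1, U_5, U_7.
MB(U_6) = {U_0, U_1, U_2, U_4, U_5, U_7, U_12}, which has 7 nodes.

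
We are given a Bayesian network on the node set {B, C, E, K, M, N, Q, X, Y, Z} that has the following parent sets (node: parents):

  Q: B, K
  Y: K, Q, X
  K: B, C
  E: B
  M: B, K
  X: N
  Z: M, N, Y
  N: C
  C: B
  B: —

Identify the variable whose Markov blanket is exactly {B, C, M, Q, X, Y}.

K

The target node must have every member of {B, C, M, Q, X, Y} as a parent, child, or co-parent, and no others.
Parents of K: B, C; children: M, Q, Y; co-parents: B, Q, X.
These exactly cover the given set, so the node is K.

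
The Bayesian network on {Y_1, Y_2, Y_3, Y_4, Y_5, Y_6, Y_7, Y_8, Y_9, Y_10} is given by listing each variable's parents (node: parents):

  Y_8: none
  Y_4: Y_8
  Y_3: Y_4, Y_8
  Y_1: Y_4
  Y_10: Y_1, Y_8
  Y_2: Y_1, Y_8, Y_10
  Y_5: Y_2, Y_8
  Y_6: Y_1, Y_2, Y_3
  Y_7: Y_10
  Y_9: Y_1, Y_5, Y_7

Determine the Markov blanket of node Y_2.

Parents of Y_2: Y_1, Y_8, Y_10.
Y_2 has children Y_5, Y_6.
For each child, the remaining parents (spouses of Y_2):
  Y_5's other parent is Y_8.
  Y_6's other parents are Y_1, Y_3.
So the Markov blanket of Y_2 is {Y_1, Y_3, Y_5, Y_6, Y_8, Y_10}.

{Y_1, Y_3, Y_5, Y_6, Y_8, Y_10}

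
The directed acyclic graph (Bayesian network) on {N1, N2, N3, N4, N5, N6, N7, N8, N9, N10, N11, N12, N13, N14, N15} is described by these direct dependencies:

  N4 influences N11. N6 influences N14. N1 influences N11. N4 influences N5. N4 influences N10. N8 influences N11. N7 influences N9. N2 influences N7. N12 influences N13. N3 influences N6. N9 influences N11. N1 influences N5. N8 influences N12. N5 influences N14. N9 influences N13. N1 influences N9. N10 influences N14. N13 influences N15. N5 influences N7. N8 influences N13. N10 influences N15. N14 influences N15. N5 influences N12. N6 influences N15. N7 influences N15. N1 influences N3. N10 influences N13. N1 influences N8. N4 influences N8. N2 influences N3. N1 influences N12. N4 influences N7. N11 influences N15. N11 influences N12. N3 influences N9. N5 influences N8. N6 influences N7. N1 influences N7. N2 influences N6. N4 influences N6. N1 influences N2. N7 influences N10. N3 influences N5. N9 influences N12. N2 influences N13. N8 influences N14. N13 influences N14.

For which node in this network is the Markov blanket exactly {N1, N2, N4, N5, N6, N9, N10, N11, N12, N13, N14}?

The target node must have every member of {N1, N2, N4, N5, N6, N9, N10, N11, N12, N13, N14} as a parent, child, or co-parent, and no others.
Parents of N8: N1, N4, N5; children: N11, N12, N13, N14; co-parents: N1, N2, N4, N5, N6, N9, N10, N11, N12, N13.
These exactly cover the given set, so the node is N8.

N8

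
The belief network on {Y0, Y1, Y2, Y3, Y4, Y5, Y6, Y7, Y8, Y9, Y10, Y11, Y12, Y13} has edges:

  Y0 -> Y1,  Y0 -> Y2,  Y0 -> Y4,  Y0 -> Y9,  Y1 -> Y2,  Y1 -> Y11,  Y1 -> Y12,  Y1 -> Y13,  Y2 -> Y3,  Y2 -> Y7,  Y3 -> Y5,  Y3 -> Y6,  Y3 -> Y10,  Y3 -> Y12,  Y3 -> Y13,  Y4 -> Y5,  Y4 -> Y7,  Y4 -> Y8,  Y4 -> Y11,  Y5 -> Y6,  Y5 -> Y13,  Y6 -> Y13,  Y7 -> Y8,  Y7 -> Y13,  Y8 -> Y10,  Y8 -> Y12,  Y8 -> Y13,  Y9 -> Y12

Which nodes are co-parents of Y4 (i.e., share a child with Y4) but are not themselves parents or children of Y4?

{Y1, Y2, Y3}

Children of Y4: Y5, Y7, Y8, Y11.
  Y5's other parent is Y3.
  Y7's other parent is Y2.
  parents(Y8) \ {Y4} = {Y7}.
  parents(Y11) \ {Y4} = {Y1}.
Excluding nodes already adjacent to Y4 (Y0, Y5, Y7, Y8, Y11), the co-parent-only contribution is {Y1, Y2, Y3}.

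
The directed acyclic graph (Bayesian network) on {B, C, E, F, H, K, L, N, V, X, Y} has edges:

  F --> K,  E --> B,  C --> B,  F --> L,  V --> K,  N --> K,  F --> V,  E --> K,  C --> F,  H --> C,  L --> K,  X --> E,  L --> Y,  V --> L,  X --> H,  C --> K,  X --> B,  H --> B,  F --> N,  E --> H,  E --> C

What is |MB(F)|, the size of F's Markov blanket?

A node's Markov blanket = Pa ∪ Ch ∪ (parents of Ch other than the node itself).
F's parents: C.
Children of F: K, L, N, V.
Other parents of F's children:
  V has no other parent.
  N has no other parent.
  parents(L) \ {F} = {V}.
  K also has parents C, E, L, N, V.
MB(F) = {C, E, K, L, N, V}, which has 6 nodes.

6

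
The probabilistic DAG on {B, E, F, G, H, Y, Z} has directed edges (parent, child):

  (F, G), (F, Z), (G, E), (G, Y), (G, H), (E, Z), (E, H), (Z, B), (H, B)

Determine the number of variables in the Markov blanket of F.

Pa(F) = {}.
Ch(F) = {G, Z}.
Other parents of F's children:
  G: no additional parents.
  Z also has parent E.
MB(F) = {E, G, Z}, which has 3 nodes.

3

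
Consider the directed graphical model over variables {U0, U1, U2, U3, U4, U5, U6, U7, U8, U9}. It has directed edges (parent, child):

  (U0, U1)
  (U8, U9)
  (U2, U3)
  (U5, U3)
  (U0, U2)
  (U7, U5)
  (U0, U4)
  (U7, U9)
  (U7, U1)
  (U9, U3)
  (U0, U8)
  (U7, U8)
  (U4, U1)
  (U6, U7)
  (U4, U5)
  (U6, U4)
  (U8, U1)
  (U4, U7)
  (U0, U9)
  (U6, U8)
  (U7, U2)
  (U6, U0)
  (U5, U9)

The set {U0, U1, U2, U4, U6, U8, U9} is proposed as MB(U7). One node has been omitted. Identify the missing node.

U5

U7 has parents U4, U6.
U7 has children U1, U2, U5, U8, U9.
Other parents of U7's children:
  U5: U4
  U8: U0, U6
  U9: U0, U5, U8
  U2: U0
  U1: U0, U4, U8
MB(U7) = {U0, U1, U2, U4, U5, U6, U8, U9}.
Comparing with the claimed set, U5 is missing.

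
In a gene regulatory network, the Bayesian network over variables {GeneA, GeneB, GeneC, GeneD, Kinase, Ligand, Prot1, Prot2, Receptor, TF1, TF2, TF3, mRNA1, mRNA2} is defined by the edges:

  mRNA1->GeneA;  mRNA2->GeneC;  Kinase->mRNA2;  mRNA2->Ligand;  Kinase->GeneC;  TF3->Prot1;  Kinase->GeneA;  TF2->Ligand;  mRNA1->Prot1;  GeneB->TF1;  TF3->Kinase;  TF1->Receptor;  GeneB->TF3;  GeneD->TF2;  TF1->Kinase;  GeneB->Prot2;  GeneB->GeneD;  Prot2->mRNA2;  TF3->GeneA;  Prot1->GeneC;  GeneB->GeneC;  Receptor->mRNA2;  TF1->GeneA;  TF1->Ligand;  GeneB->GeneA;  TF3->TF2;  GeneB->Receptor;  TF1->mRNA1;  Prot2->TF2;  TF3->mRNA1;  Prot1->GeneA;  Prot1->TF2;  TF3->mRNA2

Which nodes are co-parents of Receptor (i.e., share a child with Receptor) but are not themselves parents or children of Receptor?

Children of Receptor: mRNA2.
  mRNA2: Kinase, Prot2, TF3
Excluding nodes already adjacent to Receptor (GeneB, TF1, mRNA2), the co-parent-only contribution is {Kinase, Prot2, TF3}.

{Kinase, Prot2, TF3}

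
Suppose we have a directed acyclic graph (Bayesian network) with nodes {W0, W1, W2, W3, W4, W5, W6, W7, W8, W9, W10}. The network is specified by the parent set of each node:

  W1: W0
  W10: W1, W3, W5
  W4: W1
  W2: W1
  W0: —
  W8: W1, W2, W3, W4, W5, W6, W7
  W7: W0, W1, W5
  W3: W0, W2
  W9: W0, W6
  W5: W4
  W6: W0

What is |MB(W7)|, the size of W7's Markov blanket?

A node's Markov blanket = Pa ∪ Ch ∪ (parents of Ch other than the node itself).
Children of W7: W8.
Pa(W7) = {W0, W1, W5}.
Parents of each child, excluding W7:
  W8 also has parents W1, W2, W3, W4, W5, W6.
MB(W7) = {W0, W1, W2, W3, W4, W5, W6, W8}, which has 8 nodes.

8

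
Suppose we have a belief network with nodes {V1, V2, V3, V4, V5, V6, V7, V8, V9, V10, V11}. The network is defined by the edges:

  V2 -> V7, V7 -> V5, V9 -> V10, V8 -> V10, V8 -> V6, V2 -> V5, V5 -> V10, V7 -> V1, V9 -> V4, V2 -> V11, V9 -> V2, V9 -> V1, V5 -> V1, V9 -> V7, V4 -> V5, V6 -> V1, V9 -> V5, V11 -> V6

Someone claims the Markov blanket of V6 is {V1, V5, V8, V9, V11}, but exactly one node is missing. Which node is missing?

V6 has parents V8, V11.
Ch(V6) = {V1}.
For each child, the remaining parents (spouses of V6):
  V1's other parents are V5, V7, V9.
MB(V6) = {V1, V5, V7, V8, V9, V11}.
Comparing with the claimed set, V7 is missing.

V7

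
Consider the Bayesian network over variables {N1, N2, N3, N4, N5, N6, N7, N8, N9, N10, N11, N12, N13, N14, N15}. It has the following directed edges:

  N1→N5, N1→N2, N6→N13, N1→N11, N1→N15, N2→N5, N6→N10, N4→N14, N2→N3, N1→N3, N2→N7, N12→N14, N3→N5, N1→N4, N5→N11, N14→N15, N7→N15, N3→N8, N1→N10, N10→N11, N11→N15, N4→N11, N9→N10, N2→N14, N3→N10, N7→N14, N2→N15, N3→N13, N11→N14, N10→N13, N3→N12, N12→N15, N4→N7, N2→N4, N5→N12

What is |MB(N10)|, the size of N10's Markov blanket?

N10 has children N11, N13.
Pa(N10) = {N1, N3, N6, N9}.
For each child, the remaining parents (spouses of N10):
  parents(N11) \ {N10} = {N1, N4, N5}.
  parents(N13) \ {N10} = {N3, N6}.
MB(N10) = {N1, N3, N4, N5, N6, N9, N11, N13}, which has 8 nodes.

8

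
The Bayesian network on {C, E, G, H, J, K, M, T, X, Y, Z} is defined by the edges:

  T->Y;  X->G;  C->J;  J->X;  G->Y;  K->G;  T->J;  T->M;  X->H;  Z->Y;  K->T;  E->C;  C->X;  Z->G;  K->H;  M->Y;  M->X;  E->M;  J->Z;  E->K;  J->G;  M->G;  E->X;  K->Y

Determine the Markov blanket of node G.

G's children: Y.
Parents of G: J, K, M, X, Z.
Co-parents of G (other parents of its children):
  Y's other parents are K, M, T, Z.
Taking the union gives {J, K, M, T, X, Y, Z}.

{J, K, M, T, X, Y, Z}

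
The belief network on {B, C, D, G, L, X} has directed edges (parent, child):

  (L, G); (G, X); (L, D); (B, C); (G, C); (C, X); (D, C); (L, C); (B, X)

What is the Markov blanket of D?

{B, C, G, L}

Pa(D) = {L}.
Children of D: C.
Co-parents of D (other parents of its children):
  C also has parents B, G, L.
MB(D) = {B, C, G, L}.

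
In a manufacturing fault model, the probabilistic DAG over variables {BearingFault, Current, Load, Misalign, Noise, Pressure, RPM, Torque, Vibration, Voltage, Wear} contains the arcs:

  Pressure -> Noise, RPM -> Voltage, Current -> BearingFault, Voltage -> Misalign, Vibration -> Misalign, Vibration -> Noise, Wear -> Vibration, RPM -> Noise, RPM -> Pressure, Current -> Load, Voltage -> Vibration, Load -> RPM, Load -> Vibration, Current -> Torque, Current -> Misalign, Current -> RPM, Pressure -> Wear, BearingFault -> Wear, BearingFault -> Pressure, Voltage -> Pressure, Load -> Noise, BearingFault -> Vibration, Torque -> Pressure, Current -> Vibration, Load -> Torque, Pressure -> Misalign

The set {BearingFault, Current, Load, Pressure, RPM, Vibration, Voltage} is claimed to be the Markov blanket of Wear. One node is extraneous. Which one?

A node's Markov blanket = Pa ∪ Ch ∪ (parents of Ch other than the node itself).
Wear has parents BearingFault, Pressure.
Children of Wear: Vibration.
For each child, the remaining parents (spouses of Wear):
  Vibration also has parents BearingFault, Current, Load, Voltage.
MB(Wear) = {BearingFault, Current, Load, Pressure, Vibration, Voltage}.
RPM is neither a parent, child, nor co-parent of Wear, so it does not belong.

RPM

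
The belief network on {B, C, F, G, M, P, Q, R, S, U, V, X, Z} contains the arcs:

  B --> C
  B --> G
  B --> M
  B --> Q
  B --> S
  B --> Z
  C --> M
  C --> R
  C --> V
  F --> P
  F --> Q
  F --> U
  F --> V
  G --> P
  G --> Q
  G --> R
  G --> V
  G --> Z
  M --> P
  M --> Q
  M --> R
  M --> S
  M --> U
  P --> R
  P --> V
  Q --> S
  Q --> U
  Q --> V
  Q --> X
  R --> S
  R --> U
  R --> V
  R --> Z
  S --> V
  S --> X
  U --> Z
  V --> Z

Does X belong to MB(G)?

By definition, MB(G) is built from G's parents, G's children, and the co-parents of G.
Parents of G: B.
Children of G: P, Q, R, V, Z.
Parents of each child, excluding G:
  P also has parents F, M.
  parents(Q) \ {G} = {B, F, M}.
  R's other parents are C, M, P.
  V's other parents are C, F, P, Q, R, S.
  Z's other parents are B, R, U, V.
MB(G) = {B, C, F, M, P, Q, R, S, U, V, Z}; X is not in this set.

No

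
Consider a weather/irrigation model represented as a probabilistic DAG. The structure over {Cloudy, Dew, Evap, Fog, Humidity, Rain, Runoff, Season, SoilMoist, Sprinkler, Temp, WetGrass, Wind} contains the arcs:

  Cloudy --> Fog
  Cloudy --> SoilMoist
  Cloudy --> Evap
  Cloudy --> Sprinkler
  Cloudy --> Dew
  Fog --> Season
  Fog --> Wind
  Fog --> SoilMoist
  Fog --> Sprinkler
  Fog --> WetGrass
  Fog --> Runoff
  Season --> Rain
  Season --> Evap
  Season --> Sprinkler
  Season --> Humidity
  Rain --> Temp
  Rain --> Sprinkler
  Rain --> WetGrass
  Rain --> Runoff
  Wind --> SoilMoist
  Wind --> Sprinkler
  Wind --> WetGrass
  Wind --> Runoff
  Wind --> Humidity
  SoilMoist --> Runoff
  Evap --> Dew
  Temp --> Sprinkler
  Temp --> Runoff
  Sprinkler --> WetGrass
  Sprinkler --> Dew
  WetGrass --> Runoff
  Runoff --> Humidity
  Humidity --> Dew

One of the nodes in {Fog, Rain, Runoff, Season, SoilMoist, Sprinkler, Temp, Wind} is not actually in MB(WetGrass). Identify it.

WetGrass's children: Runoff.
WetGrass has parents Fog, Rain, Sprinkler, Wind.
Co-parents of WetGrass (other parents of its children):
  parents(Runoff) \ {WetGrass} = {Fog, Rain, SoilMoist, Temp, Wind}.
MB(WetGrass) = {Fog, Rain, Runoff, SoilMoist, Sprinkler, Temp, Wind}.
Season is neither a parent, child, nor co-parent of WetGrass, so it does not belong.

Season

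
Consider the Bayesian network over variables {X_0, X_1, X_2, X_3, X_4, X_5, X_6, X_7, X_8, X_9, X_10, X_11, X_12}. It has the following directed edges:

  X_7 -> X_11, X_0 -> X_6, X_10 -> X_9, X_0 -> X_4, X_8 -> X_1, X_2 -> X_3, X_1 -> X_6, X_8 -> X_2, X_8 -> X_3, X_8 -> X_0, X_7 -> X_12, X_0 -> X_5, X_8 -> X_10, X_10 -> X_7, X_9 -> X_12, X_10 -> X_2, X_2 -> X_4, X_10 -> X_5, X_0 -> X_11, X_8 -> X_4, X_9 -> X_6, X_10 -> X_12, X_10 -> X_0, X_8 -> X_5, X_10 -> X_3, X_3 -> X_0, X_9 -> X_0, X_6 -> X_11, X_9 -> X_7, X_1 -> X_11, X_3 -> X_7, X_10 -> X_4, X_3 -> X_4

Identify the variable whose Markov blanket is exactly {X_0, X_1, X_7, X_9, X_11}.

The target node must have every member of {X_0, X_1, X_7, X_9, X_11} as a parent, child, or co-parent, and no others.
Parents of X_6: X_0, X_1, X_9; children: X_11; co-parents: X_0, X_1, X_7.
These exactly cover the given set, so the node is X_6.

X_6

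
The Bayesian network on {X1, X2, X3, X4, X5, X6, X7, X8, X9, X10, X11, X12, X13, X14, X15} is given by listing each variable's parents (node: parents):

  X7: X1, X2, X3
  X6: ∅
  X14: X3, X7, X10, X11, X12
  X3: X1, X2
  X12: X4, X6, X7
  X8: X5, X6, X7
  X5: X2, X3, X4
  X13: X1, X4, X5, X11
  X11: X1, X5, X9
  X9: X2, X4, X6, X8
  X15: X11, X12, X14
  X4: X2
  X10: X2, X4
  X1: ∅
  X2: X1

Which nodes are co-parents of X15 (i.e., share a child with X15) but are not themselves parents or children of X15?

X15 has no children, so it has no co-parents. The set is empty.

{}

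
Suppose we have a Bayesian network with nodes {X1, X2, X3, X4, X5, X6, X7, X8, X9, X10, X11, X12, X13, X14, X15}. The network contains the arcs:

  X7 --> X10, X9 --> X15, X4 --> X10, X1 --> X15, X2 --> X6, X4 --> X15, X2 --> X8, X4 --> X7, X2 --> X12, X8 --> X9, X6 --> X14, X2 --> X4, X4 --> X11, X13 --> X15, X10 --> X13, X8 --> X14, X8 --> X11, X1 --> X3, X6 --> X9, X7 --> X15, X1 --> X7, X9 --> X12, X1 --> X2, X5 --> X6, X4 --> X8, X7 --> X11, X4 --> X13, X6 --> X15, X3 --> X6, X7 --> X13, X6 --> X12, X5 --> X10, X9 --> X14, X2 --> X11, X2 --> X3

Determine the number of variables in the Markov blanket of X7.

11

By definition, MB(X7) is built from X7's parents, X7's children, and the co-parents of X7.
X7 has parents X1, X4.
Ch(X7) = {X10, X11, X13, X15}.
Co-parents of X7 (other parents of its children):
  parents(X10) \ {X7} = {X4, X5}.
  X11 also has parents X2, X4, X8.
  parents(X13) \ {X7} = {X4, X10}.
  X15 also has parents X1, X4, X6, X9, X13.
MB(X7) = {X1, X2, X4, X5, X6, X8, X9, X10, X11, X13, X15}, which has 11 nodes.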